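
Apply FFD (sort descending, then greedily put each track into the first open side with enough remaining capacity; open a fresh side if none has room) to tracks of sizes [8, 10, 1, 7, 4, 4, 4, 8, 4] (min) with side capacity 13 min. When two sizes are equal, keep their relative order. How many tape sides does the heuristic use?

5

Sorted descending: 10, 8, 8, 7, 4, 4, 4, 4, 1.
  10 → side 1 (new)  [load 10/13]
  8 → side 2 (new)  [load 8/13]
  8 → side 3 (new)  [load 8/13]
  7 → side 4 (new)  [load 7/13]
  4 → side 2  [load 12/13]
  4 → side 3  [load 12/13]
  4 → side 4  [load 11/13]
  4 → side 5 (new)  [load 4/13]
  1 → side 1  [load 11/13]
5 tape sides opened.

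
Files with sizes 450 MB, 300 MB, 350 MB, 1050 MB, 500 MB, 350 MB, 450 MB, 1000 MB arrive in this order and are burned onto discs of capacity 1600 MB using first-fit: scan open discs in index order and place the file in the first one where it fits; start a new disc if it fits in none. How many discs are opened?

3

  450 → disc 1 (new)  [load 450/1600]
  300 → disc 1  [load 750/1600]
  350 → disc 1  [load 1100/1600]
  1050 → disc 2 (new)  [load 1050/1600]
  500 → disc 1  [load 1600/1600]
  350 → disc 2  [load 1400/1600]
  450 → disc 3 (new)  [load 450/1600]
  1000 → disc 3  [load 1450/1600]
3 discs opened.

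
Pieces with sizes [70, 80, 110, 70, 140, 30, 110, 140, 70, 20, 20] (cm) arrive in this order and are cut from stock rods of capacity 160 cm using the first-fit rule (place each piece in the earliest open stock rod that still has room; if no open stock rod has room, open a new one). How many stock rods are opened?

6

  70 → stock rod 1 (new)  [load 70/160]
  80 → stock rod 1  [load 150/160]
  110 → stock rod 2 (new)  [load 110/160]
  70 → stock rod 3 (new)  [load 70/160]
  140 → stock rod 4 (new)  [load 140/160]
  30 → stock rod 2  [load 140/160]
  110 → stock rod 5 (new)  [load 110/160]
  140 → stock rod 6 (new)  [load 140/160]
  70 → stock rod 3  [load 140/160]
  20 → stock rod 2  [load 160/160]
  20 → stock rod 3  [load 160/160]
6 stock rods opened.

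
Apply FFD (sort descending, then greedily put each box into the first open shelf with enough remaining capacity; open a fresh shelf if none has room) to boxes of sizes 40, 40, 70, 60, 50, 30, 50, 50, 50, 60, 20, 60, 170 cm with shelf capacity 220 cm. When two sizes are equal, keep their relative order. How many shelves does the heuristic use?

4

Sorted descending: 170, 70, 60, 60, 60, 50, 50, 50, 50, 40, 40, 30, 20.
  170 → shelf 1 (new)  [load 170/220]
  70 → shelf 2 (new)  [load 70/220]
  60 → shelf 2  [load 130/220]
  60 → shelf 2  [load 190/220]
  60 → shelf 3 (new)  [load 60/220]
  50 → shelf 1  [load 220/220]
  50 → shelf 3  [load 110/220]
  50 → shelf 3  [load 160/220]
  50 → shelf 3  [load 210/220]
  40 → shelf 4 (new)  [load 40/220]
  40 → shelf 4  [load 80/220]
  30 → shelf 2  [load 220/220]
  20 → shelf 4  [load 100/220]
4 shelves opened.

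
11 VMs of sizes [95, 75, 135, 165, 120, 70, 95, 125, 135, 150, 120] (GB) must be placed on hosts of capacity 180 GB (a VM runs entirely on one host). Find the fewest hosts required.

9

Total = 165 + 150 + 135 + 135 + 125 + 120 + 120 + 95 + 95 + 75 + 70 = 1285 GB.
Lower bound: ⌈1285/180⌉ = 8 hosts.
Also, 9 VMs each exceed 90 GB, and no two of those can share a host, so at least 9 hosts are needed.
A packing using 9 hosts:
  host 1: 165 = 165
  host 2: 150 = 150
  host 3: 135 = 135
  host 4: 135 = 135
  host 5: 125 = 125
  host 6: 120 = 120
  host 7: 120 = 120
  host 8: 95 + 75 = 170
  host 9: 95 + 70 = 165
This matches the lower bound, so 9 is optimal.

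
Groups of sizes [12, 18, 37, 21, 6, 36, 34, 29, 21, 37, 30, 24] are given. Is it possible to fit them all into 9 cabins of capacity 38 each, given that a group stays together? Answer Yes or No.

Total = 305; ⌈305/38⌉ = 9.
The bound of 9 does not rule out 9, but exhaustive search shows no assignment into 9 cabins of capacity 38 exists — the minimum is 10.

No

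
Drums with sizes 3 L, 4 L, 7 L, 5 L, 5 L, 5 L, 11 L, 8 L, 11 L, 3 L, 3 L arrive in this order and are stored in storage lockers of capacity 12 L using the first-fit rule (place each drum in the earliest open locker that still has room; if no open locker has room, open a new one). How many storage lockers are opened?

6

  3 → locker 1 (new)  [load 3/12]
  4 → locker 1  [load 7/12]
  7 → locker 2 (new)  [load 7/12]
  5 → locker 1  [load 12/12]
  5 → locker 2  [load 12/12]
  5 → locker 3 (new)  [load 5/12]
  11 → locker 4 (new)  [load 11/12]
  8 → locker 5 (new)  [load 8/12]
  11 → locker 6 (new)  [load 11/12]
  3 → locker 3  [load 8/12]
  3 → locker 3  [load 11/12]
6 storage lockers opened.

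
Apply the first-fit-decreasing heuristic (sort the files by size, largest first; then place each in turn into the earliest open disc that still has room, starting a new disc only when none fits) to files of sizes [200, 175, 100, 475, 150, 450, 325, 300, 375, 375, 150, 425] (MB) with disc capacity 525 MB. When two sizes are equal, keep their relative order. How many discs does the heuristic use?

Sorted descending: 475, 450, 425, 375, 375, 325, 300, 200, 175, 150, 150, 100.
  475 → disc 1 (new)  [load 475/525]
  450 → disc 2 (new)  [load 450/525]
  425 → disc 3 (new)  [load 425/525]
  375 → disc 4 (new)  [load 375/525]
  375 → disc 5 (new)  [load 375/525]
  325 → disc 6 (new)  [load 325/525]
  300 → disc 7 (new)  [load 300/525]
  200 → disc 6  [load 525/525]
  175 → disc 7  [load 475/525]
  150 → disc 4  [load 525/525]
  150 → disc 5  [load 525/525]
  100 → disc 3  [load 525/525]
7 discs opened.

7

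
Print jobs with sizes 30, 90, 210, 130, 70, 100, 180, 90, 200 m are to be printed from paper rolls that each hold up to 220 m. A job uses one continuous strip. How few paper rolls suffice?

6

Total = 210 + 200 + 180 + 130 + 100 + 90 + 90 + 70 + 30 = 1100 m.
Lower bound: ⌈1100/220⌉ = 5 paper rolls.
A packing using 6 paper rolls:
  roll 1: 210 = 210
  roll 2: 200 = 200
  roll 3: 180 + 30 = 210
  roll 4: 130 + 90 = 220
  roll 5: 100 + 90 = 190
  roll 6: 70 = 70
No arrangement into 5 paper rolls stays within capacity, so 6 is optimal.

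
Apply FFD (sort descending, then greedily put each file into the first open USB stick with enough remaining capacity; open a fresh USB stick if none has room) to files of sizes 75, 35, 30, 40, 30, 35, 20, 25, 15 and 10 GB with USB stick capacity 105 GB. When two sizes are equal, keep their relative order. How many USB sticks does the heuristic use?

3

Sorted descending: 75, 40, 35, 35, 30, 30, 25, 20, 15, 10.
  75 → USB stick 1 (new)  [load 75/105]
  40 → USB stick 2 (new)  [load 40/105]
  35 → USB stick 2  [load 75/105]
  35 → USB stick 3 (new)  [load 35/105]
  30 → USB stick 1  [load 105/105]
  30 → USB stick 2  [load 105/105]
  25 → USB stick 3  [load 60/105]
  20 → USB stick 3  [load 80/105]
  15 → USB stick 3  [load 95/105]
  10 → USB stick 3  [load 105/105]
3 USB sticks opened.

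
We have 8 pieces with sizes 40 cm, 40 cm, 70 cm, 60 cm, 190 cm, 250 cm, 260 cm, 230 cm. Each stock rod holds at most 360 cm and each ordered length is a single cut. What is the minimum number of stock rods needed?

Total = 260 + 250 + 230 + 190 + 70 + 60 + 40 + 40 = 1140 cm.
Lower bound: ⌈1140/360⌉ = 4 stock rods.
A packing using 4 stock rods:
  stock rod 1: 260 + 70 = 330
  stock rod 2: 250 + 60 + 40 = 350
  stock rod 3: 230 + 40 = 270
  stock rod 4: 190 = 190
This matches the lower bound, so 4 is optimal.

4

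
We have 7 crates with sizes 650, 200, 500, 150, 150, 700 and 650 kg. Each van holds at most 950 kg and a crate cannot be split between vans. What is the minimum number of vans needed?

Total = 700 + 650 + 650 + 500 + 200 + 150 + 150 = 3000 kg.
Lower bound: ⌈3000/950⌉ = 4 vans.
A packing using 4 vans:
  van 1: 700 + 200 = 900
  van 2: 650 + 150 + 150 = 950
  van 3: 650 = 650
  van 4: 500 = 500
This matches the lower bound, so 4 is optimal.

4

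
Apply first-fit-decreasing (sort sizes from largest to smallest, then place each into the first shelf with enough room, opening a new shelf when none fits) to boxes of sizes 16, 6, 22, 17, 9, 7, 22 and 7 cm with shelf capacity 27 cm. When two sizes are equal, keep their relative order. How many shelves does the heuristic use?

Sorted descending: 22, 22, 17, 16, 9, 7, 7, 6.
  22 → shelf 1 (new)  [load 22/27]
  22 → shelf 2 (new)  [load 22/27]
  17 → shelf 3 (new)  [load 17/27]
  16 → shelf 4 (new)  [load 16/27]
  9 → shelf 3  [load 26/27]
  7 → shelf 4  [load 23/27]
  7 → shelf 5 (new)  [load 7/27]
  6 → shelf 5  [load 13/27]
5 shelves opened.

5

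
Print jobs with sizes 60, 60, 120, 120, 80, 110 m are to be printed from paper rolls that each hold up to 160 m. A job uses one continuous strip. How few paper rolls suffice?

Total = 120 + 120 + 110 + 80 + 60 + 60 = 550 m.
Lower bound: ⌈550/160⌉ = 4 paper rolls.
A packing using 5 paper rolls:
  roll 1: 120 = 120
  roll 2: 120 = 120
  roll 3: 110 = 110
  roll 4: 80 + 60 = 140
  roll 5: 60 = 60
No arrangement into 4 paper rolls stays within capacity, so 5 is optimal.

5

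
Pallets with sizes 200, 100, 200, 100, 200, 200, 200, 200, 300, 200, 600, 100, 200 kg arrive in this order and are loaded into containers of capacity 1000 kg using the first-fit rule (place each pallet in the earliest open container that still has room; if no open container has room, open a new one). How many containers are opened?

  200 → container 1 (new)  [load 200/1000]
  100 → container 1  [load 300/1000]
  200 → container 1  [load 500/1000]
  100 → container 1  [load 600/1000]
  200 → container 1  [load 800/1000]
  200 → container 1  [load 1000/1000]
  200 → container 2 (new)  [load 200/1000]
  200 → container 2  [load 400/1000]
  300 → container 2  [load 700/1000]
  200 → container 2  [load 900/1000]
  600 → container 3 (new)  [load 600/1000]
  100 → container 2  [load 1000/1000]
  200 → container 3  [load 800/1000]
3 containers opened.

3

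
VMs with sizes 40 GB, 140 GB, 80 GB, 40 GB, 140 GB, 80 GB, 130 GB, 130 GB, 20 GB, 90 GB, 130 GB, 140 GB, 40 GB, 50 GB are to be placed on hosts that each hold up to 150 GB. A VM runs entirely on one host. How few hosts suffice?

10

Total = 140 + 140 + 140 + 130 + 130 + 130 + 90 + 80 + 80 + 50 + 40 + 40 + 40 + 20 = 1250 GB.
Lower bound: ⌈1250/150⌉ = 9 hosts.
A packing using 10 hosts:
  host 1: 140 = 140
  host 2: 140 = 140
  host 3: 140 = 140
  host 4: 130 + 20 = 150
  host 5: 130 = 130
  host 6: 130 = 130
  host 7: 90 + 50 = 140
  host 8: 80 + 40 = 120
  host 9: 80 + 40 = 120
  host 10: 40 = 40
No arrangement into 9 hosts stays within capacity, so 10 is optimal.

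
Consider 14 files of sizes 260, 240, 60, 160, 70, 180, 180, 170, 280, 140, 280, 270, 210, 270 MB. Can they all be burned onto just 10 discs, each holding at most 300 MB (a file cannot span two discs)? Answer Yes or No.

Total = 2770 MB; ⌈2770/300⌉ = 10.
11 files each exceed half the capacity and cannot share a disc, forcing at least 11 discs.
At least 11 discs are required, but only 10 are allowed.

No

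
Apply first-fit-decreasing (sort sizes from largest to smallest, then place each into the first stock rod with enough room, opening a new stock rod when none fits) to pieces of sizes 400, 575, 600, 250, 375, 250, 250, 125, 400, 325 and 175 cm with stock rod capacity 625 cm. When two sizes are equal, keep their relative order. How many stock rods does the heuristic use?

7

Sorted descending: 600, 575, 400, 400, 375, 325, 250, 250, 250, 175, 125.
  600 → stock rod 1 (new)  [load 600/625]
  575 → stock rod 2 (new)  [load 575/625]
  400 → stock rod 3 (new)  [load 400/625]
  400 → stock rod 4 (new)  [load 400/625]
  375 → stock rod 5 (new)  [load 375/625]
  325 → stock rod 6 (new)  [load 325/625]
  250 → stock rod 5  [load 625/625]
  250 → stock rod 6  [load 575/625]
  250 → stock rod 7 (new)  [load 250/625]
  175 → stock rod 3  [load 575/625]
  125 → stock rod 4  [load 525/625]
7 stock rods opened.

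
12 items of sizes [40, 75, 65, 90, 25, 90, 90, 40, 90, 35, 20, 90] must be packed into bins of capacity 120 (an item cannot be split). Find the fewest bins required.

8

Total = 90 + 90 + 90 + 90 + 90 + 75 + 65 + 40 + 40 + 35 + 25 + 20 = 750.
Lower bound: ⌈750/120⌉ = 7 bins.
A packing using 8 bins:
  bin 1: 90 + 25 = 115
  bin 2: 90 + 20 = 110
  bin 3: 90 = 90
  bin 4: 90 = 90
  bin 5: 90 = 90
  bin 6: 75 + 40 = 115
  bin 7: 65 + 40 = 105
  bin 8: 35 = 35
No arrangement into 7 bins stays within capacity, so 8 is optimal.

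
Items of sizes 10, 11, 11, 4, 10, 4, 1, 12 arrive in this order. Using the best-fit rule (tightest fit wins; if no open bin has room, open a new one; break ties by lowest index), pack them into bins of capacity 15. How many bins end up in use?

5

  10 → bin 1 (new)  [load 10/15]
  11 → bin 2 (new)  [load 11/15]
  11 → bin 3 (new)  [load 11/15]
  4 → bin 2  [load 15/15]
  10 → bin 4 (new)  [load 10/15]
  4 → bin 3  [load 15/15]
  1 → bin 1  [load 11/15]
  12 → bin 5 (new)  [load 12/15]
5 bins opened.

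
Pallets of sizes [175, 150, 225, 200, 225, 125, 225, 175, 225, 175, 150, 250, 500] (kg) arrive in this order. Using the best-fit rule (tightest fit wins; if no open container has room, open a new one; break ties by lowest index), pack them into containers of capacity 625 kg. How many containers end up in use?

  175 → container 1 (new)  [load 175/625]
  150 → container 1  [load 325/625]
  225 → container 1  [load 550/625]
  200 → container 2 (new)  [load 200/625]
  225 → container 2  [load 425/625]
  125 → container 2  [load 550/625]
  225 → container 3 (new)  [load 225/625]
  175 → container 3  [load 400/625]
  225 → container 3  [load 625/625]
  175 → container 4 (new)  [load 175/625]
  150 → container 4  [load 325/625]
  250 → container 4  [load 575/625]
  500 → container 5 (new)  [load 500/625]
5 containers opened.

5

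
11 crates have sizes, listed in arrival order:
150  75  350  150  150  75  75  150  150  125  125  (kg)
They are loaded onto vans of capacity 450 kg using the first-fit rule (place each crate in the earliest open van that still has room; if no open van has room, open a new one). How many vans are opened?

4

  150 → van 1 (new)  [load 150/450]
  75 → van 1  [load 225/450]
  350 → van 2 (new)  [load 350/450]
  150 → van 1  [load 375/450]
  150 → van 3 (new)  [load 150/450]
  75 → van 1  [load 450/450]
  75 → van 2  [load 425/450]
  150 → van 3  [load 300/450]
  150 → van 3  [load 450/450]
  125 → van 4 (new)  [load 125/450]
  125 → van 4  [load 250/450]
4 vans opened.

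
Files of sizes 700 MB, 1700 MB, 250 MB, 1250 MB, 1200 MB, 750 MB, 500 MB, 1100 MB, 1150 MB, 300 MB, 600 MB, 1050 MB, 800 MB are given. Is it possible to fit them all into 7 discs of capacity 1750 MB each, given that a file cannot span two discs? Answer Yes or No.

A valid assignment using 7 discs:
  disc 1: 1700 = 1700
  disc 2: 1250 + 500 = 1750
  disc 3: 1200 + 300 + 250 = 1750
  disc 4: 1150 + 600 = 1750
  disc 5: 1100 = 1100
  disc 6: 1050 + 700 = 1750
  disc 7: 800 + 750 = 1550
Every load is within 1750 MB, so 7 discs suffice.

Yes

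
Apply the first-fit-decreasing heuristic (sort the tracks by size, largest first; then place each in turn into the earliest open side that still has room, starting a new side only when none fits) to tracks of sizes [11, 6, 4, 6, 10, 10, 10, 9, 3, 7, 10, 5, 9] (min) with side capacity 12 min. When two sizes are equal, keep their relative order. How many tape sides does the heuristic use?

Sorted descending: 11, 10, 10, 10, 10, 9, 9, 7, 6, 6, 5, 4, 3.
  11 → side 1 (new)  [load 11/12]
  10 → side 2 (new)  [load 10/12]
  10 → side 3 (new)  [load 10/12]
  10 → side 4 (new)  [load 10/12]
  10 → side 5 (new)  [load 10/12]
  9 → side 6 (new)  [load 9/12]
  9 → side 7 (new)  [load 9/12]
  7 → side 8 (new)  [load 7/12]
  6 → side 9 (new)  [load 6/12]
  6 → side 9  [load 12/12]
  5 → side 8  [load 12/12]
  4 → side 10 (new)  [load 4/12]
  3 → side 6  [load 12/12]
10 tape sides opened.

10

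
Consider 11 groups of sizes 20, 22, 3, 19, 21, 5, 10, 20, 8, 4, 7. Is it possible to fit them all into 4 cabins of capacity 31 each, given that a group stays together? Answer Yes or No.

Total = 139; ⌈139/31⌉ = 5.
At least 5 cabins are required, but only 4 are allowed.

No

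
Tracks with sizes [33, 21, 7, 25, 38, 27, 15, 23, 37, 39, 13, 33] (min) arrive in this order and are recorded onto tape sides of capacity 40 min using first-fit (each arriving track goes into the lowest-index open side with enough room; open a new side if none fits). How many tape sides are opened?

  33 → side 1 (new)  [load 33/40]
  21 → side 2 (new)  [load 21/40]
  7 → side 1  [load 40/40]
  25 → side 3 (new)  [load 25/40]
  38 → side 4 (new)  [load 38/40]
  27 → side 5 (new)  [load 27/40]
  15 → side 2  [load 36/40]
  23 → side 6 (new)  [load 23/40]
  37 → side 7 (new)  [load 37/40]
  39 → side 8 (new)  [load 39/40]
  13 → side 3  [load 38/40]
  33 → side 9 (new)  [load 33/40]
9 tape sides opened.

9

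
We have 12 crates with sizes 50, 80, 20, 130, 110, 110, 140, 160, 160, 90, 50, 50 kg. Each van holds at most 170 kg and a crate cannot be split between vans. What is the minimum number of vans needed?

8

Total = 160 + 160 + 140 + 130 + 110 + 110 + 90 + 80 + 50 + 50 + 50 + 20 = 1150 kg.
Lower bound: ⌈1150/170⌉ = 7 vans.
A packing using 8 vans:
  van 1: 160 = 160
  van 2: 160 = 160
  van 3: 140 + 20 = 160
  van 4: 130 = 130
  van 5: 110 + 50 = 160
  van 6: 110 + 50 = 160
  van 7: 90 + 80 = 170
  van 8: 50 = 50
No arrangement into 7 vans stays within capacity, so 8 is optimal.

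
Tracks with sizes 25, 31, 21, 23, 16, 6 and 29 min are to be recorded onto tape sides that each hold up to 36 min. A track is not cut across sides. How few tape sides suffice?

6

Total = 31 + 29 + 25 + 23 + 21 + 16 + 6 = 151 min.
Lower bound: ⌈151/36⌉ = 5 tape sides.
A packing using 6 tape sides:
  side 1: 31 = 31
  side 2: 29 + 6 = 35
  side 3: 25 = 25
  side 4: 23 = 23
  side 5: 21 = 21
  side 6: 16 = 16
No arrangement into 5 tape sides stays within capacity, so 6 is optimal.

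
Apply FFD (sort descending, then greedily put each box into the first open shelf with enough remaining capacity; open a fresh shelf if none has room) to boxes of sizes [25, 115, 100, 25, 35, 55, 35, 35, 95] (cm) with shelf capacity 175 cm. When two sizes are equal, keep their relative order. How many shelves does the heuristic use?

4

Sorted descending: 115, 100, 95, 55, 35, 35, 35, 25, 25.
  115 → shelf 1 (new)  [load 115/175]
  100 → shelf 2 (new)  [load 100/175]
  95 → shelf 3 (new)  [load 95/175]
  55 → shelf 1  [load 170/175]
  35 → shelf 2  [load 135/175]
  35 → shelf 2  [load 170/175]
  35 → shelf 3  [load 130/175]
  25 → shelf 3  [load 155/175]
  25 → shelf 4 (new)  [load 25/175]
4 shelves opened.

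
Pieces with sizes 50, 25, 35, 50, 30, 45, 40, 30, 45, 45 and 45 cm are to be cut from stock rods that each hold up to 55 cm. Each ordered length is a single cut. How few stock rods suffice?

Total = 50 + 50 + 45 + 45 + 45 + 45 + 40 + 35 + 30 + 30 + 25 = 440 cm.
Lower bound: ⌈440/55⌉ = 8 stock rods.
Also, 10 pieces each exceed 55/2 cm, and no two of those can share a stock rod, so at least 10 stock rods are needed.
A packing using 10 stock rods:
  stock rod 1: 50 = 50
  stock rod 2: 50 = 50
  stock rod 3: 45 = 45
  stock rod 4: 45 = 45
  stock rod 5: 45 = 45
  stock rod 6: 45 = 45
  stock rod 7: 40 = 40
  stock rod 8: 35 = 35
  stock rod 9: 30 + 25 = 55
  stock rod 10: 30 = 30
This matches the lower bound, so 10 is optimal.

10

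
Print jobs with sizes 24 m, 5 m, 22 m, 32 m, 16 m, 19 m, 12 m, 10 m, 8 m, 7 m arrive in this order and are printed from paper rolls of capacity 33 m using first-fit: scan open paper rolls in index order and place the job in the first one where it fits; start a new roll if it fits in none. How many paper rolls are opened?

6

  24 → roll 1 (new)  [load 24/33]
  5 → roll 1  [load 29/33]
  22 → roll 2 (new)  [load 22/33]
  32 → roll 3 (new)  [load 32/33]
  16 → roll 4 (new)  [load 16/33]
  19 → roll 5 (new)  [load 19/33]
  12 → roll 4  [load 28/33]
  10 → roll 2  [load 32/33]
  8 → roll 5  [load 27/33]
  7 → roll 6 (new)  [load 7/33]
6 paper rolls opened.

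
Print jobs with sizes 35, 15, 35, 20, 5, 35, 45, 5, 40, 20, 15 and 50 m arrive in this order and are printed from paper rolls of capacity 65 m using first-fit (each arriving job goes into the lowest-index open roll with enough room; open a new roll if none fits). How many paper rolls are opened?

  35 → roll 1 (new)  [load 35/65]
  15 → roll 1  [load 50/65]
  35 → roll 2 (new)  [load 35/65]
  20 → roll 2  [load 55/65]
  5 → roll 1  [load 55/65]
  35 → roll 3 (new)  [load 35/65]
  45 → roll 4 (new)  [load 45/65]
  5 → roll 1  [load 60/65]
  40 → roll 5 (new)  [load 40/65]
  20 → roll 3  [load 55/65]
  15 → roll 4  [load 60/65]
  50 → roll 6 (new)  [load 50/65]
6 paper rolls opened.

6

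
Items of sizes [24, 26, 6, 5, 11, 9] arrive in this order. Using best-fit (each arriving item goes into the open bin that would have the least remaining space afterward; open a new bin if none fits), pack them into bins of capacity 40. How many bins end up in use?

3

  24 → bin 1 (new)  [load 24/40]
  26 → bin 2 (new)  [load 26/40]
  6 → bin 2  [load 32/40]
  5 → bin 2  [load 37/40]
  11 → bin 1  [load 35/40]
  9 → bin 3 (new)  [load 9/40]
3 bins opened.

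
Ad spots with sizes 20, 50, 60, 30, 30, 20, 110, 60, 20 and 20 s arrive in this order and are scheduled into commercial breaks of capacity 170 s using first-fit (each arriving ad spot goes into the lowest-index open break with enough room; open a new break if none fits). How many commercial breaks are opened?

3

  20 → break 1 (new)  [load 20/170]
  50 → break 1  [load 70/170]
  60 → break 1  [load 130/170]
  30 → break 1  [load 160/170]
  30 → break 2 (new)  [load 30/170]
  20 → break 2  [load 50/170]
  110 → break 2  [load 160/170]
  60 → break 3 (new)  [load 60/170]
  20 → break 3  [load 80/170]
  20 → break 3  [load 100/170]
3 commercial breaks opened.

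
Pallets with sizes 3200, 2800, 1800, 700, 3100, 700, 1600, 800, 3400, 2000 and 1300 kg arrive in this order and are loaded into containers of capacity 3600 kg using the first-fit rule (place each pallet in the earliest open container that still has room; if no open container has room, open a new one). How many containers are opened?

7

  3200 → container 1 (new)  [load 3200/3600]
  2800 → container 2 (new)  [load 2800/3600]
  1800 → container 3 (new)  [load 1800/3600]
  700 → container 2  [load 3500/3600]
  3100 → container 4 (new)  [load 3100/3600]
  700 → container 3  [load 2500/3600]
  1600 → container 5 (new)  [load 1600/3600]
  800 → container 3  [load 3300/3600]
  3400 → container 6 (new)  [load 3400/3600]
  2000 → container 5  [load 3600/3600]
  1300 → container 7 (new)  [load 1300/3600]
7 containers opened.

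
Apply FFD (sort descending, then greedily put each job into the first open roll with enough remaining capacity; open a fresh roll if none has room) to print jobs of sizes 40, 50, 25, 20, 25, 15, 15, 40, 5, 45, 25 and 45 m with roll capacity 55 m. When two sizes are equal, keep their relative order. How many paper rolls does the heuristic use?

7

Sorted descending: 50, 45, 45, 40, 40, 25, 25, 25, 20, 15, 15, 5.
  50 → roll 1 (new)  [load 50/55]
  45 → roll 2 (new)  [load 45/55]
  45 → roll 3 (new)  [load 45/55]
  40 → roll 4 (new)  [load 40/55]
  40 → roll 5 (new)  [load 40/55]
  25 → roll 6 (new)  [load 25/55]
  25 → roll 6  [load 50/55]
  25 → roll 7 (new)  [load 25/55]
  20 → roll 7  [load 45/55]
  15 → roll 4  [load 55/55]
  15 → roll 5  [load 55/55]
  5 → roll 1  [load 55/55]
7 paper rolls opened.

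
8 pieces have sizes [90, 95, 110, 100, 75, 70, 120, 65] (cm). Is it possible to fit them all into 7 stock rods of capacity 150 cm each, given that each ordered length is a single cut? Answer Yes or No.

Yes

A valid assignment using 7 stock rods:
  stock rod 1: 120 = 120
  stock rod 2: 110 = 110
  stock rod 3: 100 = 100
  stock rod 4: 95 = 95
  stock rod 5: 90 = 90
  stock rod 6: 75 + 70 = 145
  stock rod 7: 65 = 65
Every load is within 150 cm, so 7 stock rods suffice.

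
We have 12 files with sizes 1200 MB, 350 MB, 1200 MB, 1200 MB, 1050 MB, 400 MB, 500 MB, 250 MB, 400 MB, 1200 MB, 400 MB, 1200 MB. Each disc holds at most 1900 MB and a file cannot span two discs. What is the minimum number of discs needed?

6

Total = 1200 + 1200 + 1200 + 1200 + 1200 + 1050 + 500 + 400 + 400 + 400 + 350 + 250 = 9350 MB.
Lower bound: ⌈9350/1900⌉ = 5 discs.
Also, 6 files each exceed 950 MB, and no two of those can share a disc, so at least 6 discs are needed.
A packing using 6 discs:
  disc 1: 1200 + 500 = 1700
  disc 2: 1200 + 400 + 250 = 1850
  disc 3: 1200 + 400 = 1600
  disc 4: 1200 + 400 = 1600
  disc 5: 1200 + 350 = 1550
  disc 6: 1050 = 1050
This matches the lower bound, so 6 is optimal.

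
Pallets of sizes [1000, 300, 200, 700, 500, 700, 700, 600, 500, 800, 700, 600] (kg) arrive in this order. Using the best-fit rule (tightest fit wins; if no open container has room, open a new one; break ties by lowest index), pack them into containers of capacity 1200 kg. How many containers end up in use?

7

  1000 → container 1 (new)  [load 1000/1200]
  300 → container 2 (new)  [load 300/1200]
  200 → container 1  [load 1200/1200]
  700 → container 2  [load 1000/1200]
  500 → container 3 (new)  [load 500/1200]
  700 → container 3  [load 1200/1200]
  700 → container 4 (new)  [load 700/1200]
  600 → container 5 (new)  [load 600/1200]
  500 → container 4  [load 1200/1200]
  800 → container 6 (new)  [load 800/1200]
  700 → container 7 (new)  [load 700/1200]
  600 → container 5  [load 1200/1200]
7 containers opened.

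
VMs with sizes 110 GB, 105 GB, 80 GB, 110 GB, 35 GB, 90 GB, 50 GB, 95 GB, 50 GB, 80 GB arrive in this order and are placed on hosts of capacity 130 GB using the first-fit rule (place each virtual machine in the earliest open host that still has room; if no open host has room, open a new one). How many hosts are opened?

8

  110 → host 1 (new)  [load 110/130]
  105 → host 2 (new)  [load 105/130]
  80 → host 3 (new)  [load 80/130]
  110 → host 4 (new)  [load 110/130]
  35 → host 3  [load 115/130]
  90 → host 5 (new)  [load 90/130]
  50 → host 6 (new)  [load 50/130]
  95 → host 7 (new)  [load 95/130]
  50 → host 6  [load 100/130]
  80 → host 8 (new)  [load 80/130]
8 hosts opened.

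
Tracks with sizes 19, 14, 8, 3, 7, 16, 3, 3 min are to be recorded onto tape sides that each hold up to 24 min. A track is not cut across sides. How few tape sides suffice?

4

Total = 19 + 16 + 14 + 8 + 7 + 3 + 3 + 3 = 73 min.
Lower bound: ⌈73/24⌉ = 4 tape sides.
A packing using 4 tape sides:
  side 1: 19 + 3 = 22
  side 2: 16 + 8 = 24
  side 3: 14 + 7 + 3 = 24
  side 4: 3 = 3
This matches the lower bound, so 4 is optimal.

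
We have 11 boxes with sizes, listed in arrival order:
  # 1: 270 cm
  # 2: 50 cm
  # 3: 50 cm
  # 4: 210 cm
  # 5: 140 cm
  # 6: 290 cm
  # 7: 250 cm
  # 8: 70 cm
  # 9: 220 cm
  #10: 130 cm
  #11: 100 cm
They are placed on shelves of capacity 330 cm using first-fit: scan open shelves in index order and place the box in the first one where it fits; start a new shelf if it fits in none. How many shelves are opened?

6

  270 → shelf 1 (new)  [load 270/330]
  50 → shelf 1  [load 320/330]
  50 → shelf 2 (new)  [load 50/330]
  210 → shelf 2  [load 260/330]
  140 → shelf 3 (new)  [load 140/330]
  290 → shelf 4 (new)  [load 290/330]
  250 → shelf 5 (new)  [load 250/330]
  70 → shelf 2  [load 330/330]
  220 → shelf 6 (new)  [load 220/330]
  130 → shelf 3  [load 270/330]
  100 → shelf 6  [load 320/330]
6 shelves opened.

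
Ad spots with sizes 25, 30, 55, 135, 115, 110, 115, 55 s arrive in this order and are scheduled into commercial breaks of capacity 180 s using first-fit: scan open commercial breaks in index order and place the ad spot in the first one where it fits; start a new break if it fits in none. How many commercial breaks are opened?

  25 → break 1 (new)  [load 25/180]
  30 → break 1  [load 55/180]
  55 → break 1  [load 110/180]
  135 → break 2 (new)  [load 135/180]
  115 → break 3 (new)  [load 115/180]
  110 → break 4 (new)  [load 110/180]
  115 → break 5 (new)  [load 115/180]
  55 → break 1  [load 165/180]
5 commercial breaks opened.

5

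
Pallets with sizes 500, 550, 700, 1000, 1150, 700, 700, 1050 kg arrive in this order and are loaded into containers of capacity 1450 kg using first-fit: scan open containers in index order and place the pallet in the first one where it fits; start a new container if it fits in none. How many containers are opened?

6

  500 → container 1 (new)  [load 500/1450]
  550 → container 1  [load 1050/1450]
  700 → container 2 (new)  [load 700/1450]
  1000 → container 3 (new)  [load 1000/1450]
  1150 → container 4 (new)  [load 1150/1450]
  700 → container 2  [load 1400/1450]
  700 → container 5 (new)  [load 700/1450]
  1050 → container 6 (new)  [load 1050/1450]
6 containers opened.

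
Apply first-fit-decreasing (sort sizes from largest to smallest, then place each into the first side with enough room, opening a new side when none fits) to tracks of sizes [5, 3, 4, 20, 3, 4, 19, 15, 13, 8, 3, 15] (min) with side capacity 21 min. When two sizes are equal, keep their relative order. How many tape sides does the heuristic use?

Sorted descending: 20, 19, 15, 15, 13, 8, 5, 4, 4, 3, 3, 3.
  20 → side 1 (new)  [load 20/21]
  19 → side 2 (new)  [load 19/21]
  15 → side 3 (new)  [load 15/21]
  15 → side 4 (new)  [load 15/21]
  13 → side 5 (new)  [load 13/21]
  8 → side 5  [load 21/21]
  5 → side 3  [load 20/21]
  4 → side 4  [load 19/21]
  4 → side 6 (new)  [load 4/21]
  3 → side 6  [load 7/21]
  3 → side 6  [load 10/21]
  3 → side 6  [load 13/21]
6 tape sides opened.

6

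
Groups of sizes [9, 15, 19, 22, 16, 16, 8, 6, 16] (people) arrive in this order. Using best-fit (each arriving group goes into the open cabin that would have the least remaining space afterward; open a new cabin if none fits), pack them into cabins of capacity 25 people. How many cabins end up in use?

  9 → cabin 1 (new)  [load 9/25]
  15 → cabin 1  [load 24/25]
  19 → cabin 2 (new)  [load 19/25]
  22 → cabin 3 (new)  [load 22/25]
  16 → cabin 4 (new)  [load 16/25]
  16 → cabin 5 (new)  [load 16/25]
  8 → cabin 4  [load 24/25]
  6 → cabin 2  [load 25/25]
  16 → cabin 6 (new)  [load 16/25]
6 cabins opened.

6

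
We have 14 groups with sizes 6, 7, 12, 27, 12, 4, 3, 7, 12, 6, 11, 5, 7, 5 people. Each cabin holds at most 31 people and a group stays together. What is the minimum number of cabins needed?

Total = 27 + 12 + 12 + 12 + 11 + 7 + 7 + 7 + 6 + 6 + 5 + 5 + 4 + 3 = 124 people.
Lower bound: ⌈124/31⌉ = 4 cabins.
A packing using 4 cabins:
  cabin 1: 27 + 4 = 31
  cabin 2: 12 + 12 + 7 = 31
  cabin 3: 12 + 11 + 5 + 3 = 31
  cabin 4: 7 + 7 + 6 + 6 + 5 = 31
This matches the lower bound, so 4 is optimal.

4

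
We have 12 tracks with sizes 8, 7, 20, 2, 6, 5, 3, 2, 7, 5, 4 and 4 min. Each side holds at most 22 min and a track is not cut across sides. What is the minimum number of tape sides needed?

4

Total = 20 + 8 + 7 + 7 + 6 + 5 + 5 + 4 + 4 + 3 + 2 + 2 = 73 min.
Lower bound: ⌈73/22⌉ = 4 tape sides.
A packing using 4 tape sides:
  side 1: 20 + 2 = 22
  side 2: 8 + 7 + 7 = 22
  side 3: 6 + 5 + 5 + 4 + 2 = 22
  side 4: 4 + 3 = 7
This matches the lower bound, so 4 is optimal.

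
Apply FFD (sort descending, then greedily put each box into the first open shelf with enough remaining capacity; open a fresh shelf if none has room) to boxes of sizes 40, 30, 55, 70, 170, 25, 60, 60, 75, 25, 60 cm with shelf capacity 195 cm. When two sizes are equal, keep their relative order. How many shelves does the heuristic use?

4

Sorted descending: 170, 75, 70, 60, 60, 60, 55, 40, 30, 25, 25.
  170 → shelf 1 (new)  [load 170/195]
  75 → shelf 2 (new)  [load 75/195]
  70 → shelf 2  [load 145/195]
  60 → shelf 3 (new)  [load 60/195]
  60 → shelf 3  [load 120/195]
  60 → shelf 3  [load 180/195]
  55 → shelf 4 (new)  [load 55/195]
  40 → shelf 2  [load 185/195]
  30 → shelf 4  [load 85/195]
  25 → shelf 1  [load 195/195]
  25 → shelf 4  [load 110/195]
4 shelves opened.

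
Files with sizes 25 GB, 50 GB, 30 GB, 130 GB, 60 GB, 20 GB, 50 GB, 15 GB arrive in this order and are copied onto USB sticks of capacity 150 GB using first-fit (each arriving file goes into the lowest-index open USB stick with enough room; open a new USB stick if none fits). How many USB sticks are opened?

3

  25 → USB stick 1 (new)  [load 25/150]
  50 → USB stick 1  [load 75/150]
  30 → USB stick 1  [load 105/150]
  130 → USB stick 2 (new)  [load 130/150]
  60 → USB stick 3 (new)  [load 60/150]
  20 → USB stick 1  [load 125/150]
  50 → USB stick 3  [load 110/150]
  15 → USB stick 1  [load 140/150]
3 USB sticks opened.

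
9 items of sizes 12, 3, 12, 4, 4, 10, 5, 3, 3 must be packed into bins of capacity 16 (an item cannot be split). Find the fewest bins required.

Total = 12 + 12 + 10 + 5 + 4 + 4 + 3 + 3 + 3 = 56.
Lower bound: ⌈56/16⌉ = 4 bins.
A packing using 4 bins:
  bin 1: 12 + 4 = 16
  bin 2: 12 + 4 = 16
  bin 3: 10 + 5 = 15
  bin 4: 3 + 3 + 3 = 9
This matches the lower bound, so 4 is optimal.

4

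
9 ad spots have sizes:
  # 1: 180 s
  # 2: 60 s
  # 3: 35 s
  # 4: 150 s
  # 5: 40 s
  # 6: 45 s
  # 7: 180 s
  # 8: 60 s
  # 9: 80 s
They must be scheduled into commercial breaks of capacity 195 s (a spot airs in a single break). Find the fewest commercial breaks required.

5

Total = 180 + 180 + 150 + 80 + 60 + 60 + 45 + 40 + 35 = 830 s.
Lower bound: ⌈830/195⌉ = 5 commercial breaks.
A packing using 5 commercial breaks:
  break 1: 180 = 180
  break 2: 180 = 180
  break 3: 150 + 45 = 195
  break 4: 80 + 60 + 40 = 180
  break 5: 60 + 35 = 95
This matches the lower bound, so 5 is optimal.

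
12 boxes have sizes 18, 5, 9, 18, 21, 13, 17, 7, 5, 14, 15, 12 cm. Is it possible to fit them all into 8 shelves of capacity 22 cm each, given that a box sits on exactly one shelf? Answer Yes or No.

Yes

A valid assignment using 8 shelves:
  shelf 1: 21 = 21
  shelf 2: 18 = 18
  shelf 3: 18 = 18
  shelf 4: 17 + 5 = 22
  shelf 5: 15 + 7 = 22
  shelf 6: 14 + 5 = 19
  shelf 7: 13 + 9 = 22
  shelf 8: 12 = 12
Every load is within 22 cm, so 8 shelves suffice.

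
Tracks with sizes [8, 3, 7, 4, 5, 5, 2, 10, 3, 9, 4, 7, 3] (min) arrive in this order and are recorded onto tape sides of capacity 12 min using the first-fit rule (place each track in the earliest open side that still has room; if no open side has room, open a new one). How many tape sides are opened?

  8 → side 1 (new)  [load 8/12]
  3 → side 1  [load 11/12]
  7 → side 2 (new)  [load 7/12]
  4 → side 2  [load 11/12]
  5 → side 3 (new)  [load 5/12]
  5 → side 3  [load 10/12]
  2 → side 3  [load 12/12]
  10 → side 4 (new)  [load 10/12]
  3 → side 5 (new)  [load 3/12]
  9 → side 5  [load 12/12]
  4 → side 6 (new)  [load 4/12]
  7 → side 6  [load 11/12]
  3 → side 7 (new)  [load 3/12]
7 tape sides opened.

7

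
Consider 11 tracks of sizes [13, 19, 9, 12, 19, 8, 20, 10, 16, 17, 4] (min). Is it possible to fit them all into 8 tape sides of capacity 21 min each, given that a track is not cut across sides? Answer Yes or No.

A valid assignment using 8 tape sides:
  side 1: 20 = 20
  side 2: 19 = 19
  side 3: 19 = 19
  side 4: 17 + 4 = 21
  side 5: 16 = 16
  side 6: 13 + 8 = 21
  side 7: 12 + 9 = 21
  side 8: 10 = 10
Every load is within 21 min, so 8 tape sides suffice.

Yes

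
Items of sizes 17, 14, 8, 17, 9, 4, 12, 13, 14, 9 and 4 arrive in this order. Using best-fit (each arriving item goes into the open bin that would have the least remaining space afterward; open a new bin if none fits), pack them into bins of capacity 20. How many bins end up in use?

8

  17 → bin 1 (new)  [load 17/20]
  14 → bin 2 (new)  [load 14/20]
  8 → bin 3 (new)  [load 8/20]
  17 → bin 4 (new)  [load 17/20]
  9 → bin 3  [load 17/20]
  4 → bin 2  [load 18/20]
  12 → bin 5 (new)  [load 12/20]
  13 → bin 6 (new)  [load 13/20]
  14 → bin 7 (new)  [load 14/20]
  9 → bin 8 (new)  [load 9/20]
  4 → bin 7  [load 18/20]
8 bins opened.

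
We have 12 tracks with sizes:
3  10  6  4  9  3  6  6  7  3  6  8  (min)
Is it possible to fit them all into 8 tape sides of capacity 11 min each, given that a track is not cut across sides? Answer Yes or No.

A valid assignment using 8 tape sides:
  side 1: 10 = 10
  side 2: 9 = 9
  side 3: 8 + 3 = 11
  side 4: 7 + 4 = 11
  side 5: 6 + 3 = 9
  side 6: 6 + 3 = 9
  side 7: 6 = 6
  side 8: 6 = 6
Every load is within 11 min, so 8 tape sides suffice.

Yes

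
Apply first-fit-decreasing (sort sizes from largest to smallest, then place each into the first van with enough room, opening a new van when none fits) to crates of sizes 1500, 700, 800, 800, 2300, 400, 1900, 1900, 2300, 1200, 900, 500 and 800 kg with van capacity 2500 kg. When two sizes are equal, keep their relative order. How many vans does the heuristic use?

Sorted descending: 2300, 2300, 1900, 1900, 1500, 1200, 900, 800, 800, 800, 700, 500, 400.
  2300 → van 1 (new)  [load 2300/2500]
  2300 → van 2 (new)  [load 2300/2500]
  1900 → van 3 (new)  [load 1900/2500]
  1900 → van 4 (new)  [load 1900/2500]
  1500 → van 5 (new)  [load 1500/2500]
  1200 → van 6 (new)  [load 1200/2500]
  900 → van 5  [load 2400/2500]
  800 → van 6  [load 2000/2500]
  800 → van 7 (new)  [load 800/2500]
  800 → van 7  [load 1600/2500]
  700 → van 7  [load 2300/2500]
  500 → van 3  [load 2400/2500]
  400 → van 4  [load 2300/2500]
7 vans opened.

7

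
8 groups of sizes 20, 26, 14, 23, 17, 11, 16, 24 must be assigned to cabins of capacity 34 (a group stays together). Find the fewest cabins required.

5

Total = 26 + 24 + 23 + 20 + 17 + 16 + 14 + 11 = 151.
Lower bound: ⌈151/34⌉ = 5 cabins.
A packing using 5 cabins:
  cabin 1: 26 = 26
  cabin 2: 24 = 24
  cabin 3: 23 + 11 = 34
  cabin 4: 20 + 14 = 34
  cabin 5: 17 + 16 = 33
This matches the lower bound, so 5 is optimal.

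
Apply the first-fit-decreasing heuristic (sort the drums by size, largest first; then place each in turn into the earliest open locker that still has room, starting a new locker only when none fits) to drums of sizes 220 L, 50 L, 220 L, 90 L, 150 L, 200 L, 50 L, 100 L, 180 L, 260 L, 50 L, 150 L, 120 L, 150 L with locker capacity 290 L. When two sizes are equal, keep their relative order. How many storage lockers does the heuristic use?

Sorted descending: 260, 220, 220, 200, 180, 150, 150, 150, 120, 100, 90, 50, 50, 50.
  260 → locker 1 (new)  [load 260/290]
  220 → locker 2 (new)  [load 220/290]
  220 → locker 3 (new)  [load 220/290]
  200 → locker 4 (new)  [load 200/290]
  180 → locker 5 (new)  [load 180/290]
  150 → locker 6 (new)  [load 150/290]
  150 → locker 7 (new)  [load 150/290]
  150 → locker 8 (new)  [load 150/290]
  120 → locker 6  [load 270/290]
  100 → locker 5  [load 280/290]
  90 → locker 4  [load 290/290]
  50 → locker 2  [load 270/290]
  50 → locker 3  [load 270/290]
  50 → locker 7  [load 200/290]
8 storage lockers opened.

8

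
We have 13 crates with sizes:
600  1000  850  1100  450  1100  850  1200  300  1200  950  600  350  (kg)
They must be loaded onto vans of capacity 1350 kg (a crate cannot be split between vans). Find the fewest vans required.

Total = 1200 + 1200 + 1100 + 1100 + 1000 + 950 + 850 + 850 + 600 + 600 + 450 + 350 + 300 = 10550 kg.
Lower bound: ⌈10550/1350⌉ = 8 vans.
A packing using 9 vans:
  van 1: 1200 = 1200
  van 2: 1200 = 1200
  van 3: 1100 = 1100
  van 4: 1100 = 1100
  van 5: 1000 + 350 = 1350
  van 6: 950 + 300 = 1250
  van 7: 850 + 450 = 1300
  van 8: 850 = 850
  van 9: 600 + 600 = 1200
No arrangement into 8 vans stays within capacity, so 9 is optimal.

9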